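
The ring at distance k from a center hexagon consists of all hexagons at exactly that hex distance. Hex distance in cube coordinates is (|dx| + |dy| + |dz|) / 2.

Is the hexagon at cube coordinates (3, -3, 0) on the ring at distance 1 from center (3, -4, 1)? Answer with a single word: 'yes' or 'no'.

|px - cx| = |3 - 3| = 0
|py - cy| = |-3 - (-4)| = 1
|pz - cz| = |0 - 1| = 1
distance = (0+1+1)/2 = 2/2 = 1
radius = 1; distance == radius -> yes

Answer: yes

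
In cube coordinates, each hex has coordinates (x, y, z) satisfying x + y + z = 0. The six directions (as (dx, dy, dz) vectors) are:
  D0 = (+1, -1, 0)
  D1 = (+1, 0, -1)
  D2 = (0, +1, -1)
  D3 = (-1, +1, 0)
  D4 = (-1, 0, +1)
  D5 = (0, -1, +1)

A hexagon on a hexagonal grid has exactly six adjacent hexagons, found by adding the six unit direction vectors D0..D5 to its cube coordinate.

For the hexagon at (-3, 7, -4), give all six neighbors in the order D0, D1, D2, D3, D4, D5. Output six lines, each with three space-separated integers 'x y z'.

Answer: -2 6 -4
-2 7 -5
-3 8 -5
-4 8 -4
-4 7 -3
-3 6 -3

Derivation:
Center: (-3, 7, -4). Add each direction:
  D0: (-3, 7, -4) + (1, -1, 0) = (-2, 6, -4)
  D1: (-3, 7, -4) + (1, 0, -1) = (-2, 7, -5)
  D2: (-3, 7, -4) + (0, 1, -1) = (-3, 8, -5)
  D3: (-3, 7, -4) + (-1, 1, 0) = (-4, 8, -4)
  D4: (-3, 7, -4) + (-1, 0, 1) = (-4, 7, -3)
  D5: (-3, 7, -4) + (0, -1, 1) = (-3, 6, -3)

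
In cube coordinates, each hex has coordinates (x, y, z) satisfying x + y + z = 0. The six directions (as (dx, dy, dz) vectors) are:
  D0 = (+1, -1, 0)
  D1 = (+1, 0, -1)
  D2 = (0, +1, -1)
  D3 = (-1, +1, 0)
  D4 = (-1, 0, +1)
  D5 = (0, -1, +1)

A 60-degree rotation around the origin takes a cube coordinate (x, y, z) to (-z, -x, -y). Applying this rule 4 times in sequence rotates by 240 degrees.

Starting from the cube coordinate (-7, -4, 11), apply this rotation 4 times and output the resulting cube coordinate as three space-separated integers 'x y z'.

Answer: 11 -7 -4

Derivation:
Start: (-7, -4, 11)
Step 1: (-7, -4, 11) -> (-(11), -(-7), -(-4)) = (-11, 7, 4)
Step 2: (-11, 7, 4) -> (-(4), -(-11), -(7)) = (-4, 11, -7)
Step 3: (-4, 11, -7) -> (-(-7), -(-4), -(11)) = (7, 4, -11)
Step 4: (7, 4, -11) -> (-(-11), -(7), -(4)) = (11, -7, -4)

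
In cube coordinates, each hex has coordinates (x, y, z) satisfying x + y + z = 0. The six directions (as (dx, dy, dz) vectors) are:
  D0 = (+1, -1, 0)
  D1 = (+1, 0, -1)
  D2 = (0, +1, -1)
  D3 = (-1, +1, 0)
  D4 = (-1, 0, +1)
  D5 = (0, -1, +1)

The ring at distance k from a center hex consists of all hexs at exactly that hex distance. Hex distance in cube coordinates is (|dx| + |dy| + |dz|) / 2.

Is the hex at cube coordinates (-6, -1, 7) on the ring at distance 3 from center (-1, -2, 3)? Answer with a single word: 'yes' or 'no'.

Answer: no

Derivation:
|px - cx| = |-6 - (-1)| = 5
|py - cy| = |-1 - (-2)| = 1
|pz - cz| = |7 - 3| = 4
distance = (5+1+4)/2 = 10/2 = 5
radius = 3; distance != radius -> no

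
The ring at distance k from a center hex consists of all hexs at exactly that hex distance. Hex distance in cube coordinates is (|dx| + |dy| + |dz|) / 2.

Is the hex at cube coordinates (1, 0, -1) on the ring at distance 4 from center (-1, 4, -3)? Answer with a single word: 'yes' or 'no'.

Answer: yes

Derivation:
|px - cx| = |1 - (-1)| = 2
|py - cy| = |0 - 4| = 4
|pz - cz| = |-1 - (-3)| = 2
distance = (2+4+2)/2 = 8/2 = 4
radius = 4; distance == radius -> yes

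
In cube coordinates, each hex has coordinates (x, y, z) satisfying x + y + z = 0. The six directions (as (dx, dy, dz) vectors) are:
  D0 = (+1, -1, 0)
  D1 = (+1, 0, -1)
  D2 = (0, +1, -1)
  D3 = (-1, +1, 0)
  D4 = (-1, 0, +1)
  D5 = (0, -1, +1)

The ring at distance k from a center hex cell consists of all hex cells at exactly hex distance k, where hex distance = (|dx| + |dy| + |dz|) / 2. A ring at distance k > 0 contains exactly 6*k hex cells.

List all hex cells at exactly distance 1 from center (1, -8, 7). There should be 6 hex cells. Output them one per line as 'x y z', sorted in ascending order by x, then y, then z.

Walk ring at distance 1 from (1, -8, 7):
Start at center + D4*1 = (0, -8, 8)
  hex 0: (0, -8, 8)
  hex 1: (1, -9, 8)
  hex 2: (2, -9, 7)
  hex 3: (2, -8, 6)
  hex 4: (1, -7, 6)
  hex 5: (0, -7, 7)
Sorted: 6 hexes.

Answer: 0 -8 8
0 -7 7
1 -9 8
1 -7 6
2 -9 7
2 -8 6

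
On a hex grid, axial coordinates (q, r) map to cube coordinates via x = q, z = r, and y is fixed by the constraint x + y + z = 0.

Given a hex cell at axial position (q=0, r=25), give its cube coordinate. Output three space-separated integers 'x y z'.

x = q = 0
z = r = 25
y = -x - z = -(0) - (25) = -25

Answer: 0 -25 25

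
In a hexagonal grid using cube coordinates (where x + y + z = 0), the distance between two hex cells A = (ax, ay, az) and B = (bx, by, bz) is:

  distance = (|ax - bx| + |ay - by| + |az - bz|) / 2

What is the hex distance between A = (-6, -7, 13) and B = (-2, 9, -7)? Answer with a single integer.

Answer: 20

Derivation:
|ax - bx| = |-6 - (-2)| = 4
|ay - by| = |-7 - 9| = 16
|az - bz| = |13 - (-7)| = 20
distance = (4 + 16 + 20) / 2 = 40 / 2 = 20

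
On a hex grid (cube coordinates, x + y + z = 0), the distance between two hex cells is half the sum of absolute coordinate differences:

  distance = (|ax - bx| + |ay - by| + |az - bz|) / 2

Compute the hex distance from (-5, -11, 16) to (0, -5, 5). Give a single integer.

|ax - bx| = |-5 - 0| = 5
|ay - by| = |-11 - (-5)| = 6
|az - bz| = |16 - 5| = 11
distance = (5 + 6 + 11) / 2 = 22 / 2 = 11

Answer: 11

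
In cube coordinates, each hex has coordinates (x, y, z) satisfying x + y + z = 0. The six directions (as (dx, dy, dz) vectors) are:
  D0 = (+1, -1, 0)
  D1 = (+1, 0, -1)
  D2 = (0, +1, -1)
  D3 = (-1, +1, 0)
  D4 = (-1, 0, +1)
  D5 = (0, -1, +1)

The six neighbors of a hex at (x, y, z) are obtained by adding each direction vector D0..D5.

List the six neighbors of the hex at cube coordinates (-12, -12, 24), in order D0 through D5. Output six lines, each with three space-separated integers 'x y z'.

Center: (-12, -12, 24). Add each direction:
  D0: (-12, -12, 24) + (1, -1, 0) = (-11, -13, 24)
  D1: (-12, -12, 24) + (1, 0, -1) = (-11, -12, 23)
  D2: (-12, -12, 24) + (0, 1, -1) = (-12, -11, 23)
  D3: (-12, -12, 24) + (-1, 1, 0) = (-13, -11, 24)
  D4: (-12, -12, 24) + (-1, 0, 1) = (-13, -12, 25)
  D5: (-12, -12, 24) + (0, -1, 1) = (-12, -13, 25)

Answer: -11 -13 24
-11 -12 23
-12 -11 23
-13 -11 24
-13 -12 25
-12 -13 25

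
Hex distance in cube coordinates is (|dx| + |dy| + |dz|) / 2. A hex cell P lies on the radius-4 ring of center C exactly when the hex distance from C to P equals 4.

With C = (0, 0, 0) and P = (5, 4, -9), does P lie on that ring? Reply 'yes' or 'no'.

Answer: no

Derivation:
|px - cx| = |5 - 0| = 5
|py - cy| = |4 - 0| = 4
|pz - cz| = |-9 - 0| = 9
distance = (5+4+9)/2 = 18/2 = 9
radius = 4; distance != radius -> no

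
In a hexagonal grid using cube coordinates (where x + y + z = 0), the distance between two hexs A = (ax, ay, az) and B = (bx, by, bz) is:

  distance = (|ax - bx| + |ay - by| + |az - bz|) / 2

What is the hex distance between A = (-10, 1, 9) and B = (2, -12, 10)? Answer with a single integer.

|ax - bx| = |-10 - 2| = 12
|ay - by| = |1 - (-12)| = 13
|az - bz| = |9 - 10| = 1
distance = (12 + 13 + 1) / 2 = 26 / 2 = 13

Answer: 13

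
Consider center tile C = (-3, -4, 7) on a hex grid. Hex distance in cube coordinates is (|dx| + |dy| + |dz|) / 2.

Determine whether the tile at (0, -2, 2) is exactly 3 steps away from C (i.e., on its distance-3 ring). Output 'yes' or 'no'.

|px - cx| = |0 - (-3)| = 3
|py - cy| = |-2 - (-4)| = 2
|pz - cz| = |2 - 7| = 5
distance = (3+2+5)/2 = 10/2 = 5
radius = 3; distance != radius -> no

Answer: no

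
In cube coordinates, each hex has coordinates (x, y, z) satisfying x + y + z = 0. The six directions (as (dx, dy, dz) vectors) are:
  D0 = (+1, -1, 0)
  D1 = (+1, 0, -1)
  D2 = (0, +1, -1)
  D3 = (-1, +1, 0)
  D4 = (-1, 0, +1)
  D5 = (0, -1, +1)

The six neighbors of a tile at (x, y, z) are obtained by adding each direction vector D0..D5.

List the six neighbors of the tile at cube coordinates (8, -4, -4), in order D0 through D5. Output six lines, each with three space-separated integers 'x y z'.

Center: (8, -4, -4). Add each direction:
  D0: (8, -4, -4) + (1, -1, 0) = (9, -5, -4)
  D1: (8, -4, -4) + (1, 0, -1) = (9, -4, -5)
  D2: (8, -4, -4) + (0, 1, -1) = (8, -3, -5)
  D3: (8, -4, -4) + (-1, 1, 0) = (7, -3, -4)
  D4: (8, -4, -4) + (-1, 0, 1) = (7, -4, -3)
  D5: (8, -4, -4) + (0, -1, 1) = (8, -5, -3)

Answer: 9 -5 -4
9 -4 -5
8 -3 -5
7 -3 -4
7 -4 -3
8 -5 -3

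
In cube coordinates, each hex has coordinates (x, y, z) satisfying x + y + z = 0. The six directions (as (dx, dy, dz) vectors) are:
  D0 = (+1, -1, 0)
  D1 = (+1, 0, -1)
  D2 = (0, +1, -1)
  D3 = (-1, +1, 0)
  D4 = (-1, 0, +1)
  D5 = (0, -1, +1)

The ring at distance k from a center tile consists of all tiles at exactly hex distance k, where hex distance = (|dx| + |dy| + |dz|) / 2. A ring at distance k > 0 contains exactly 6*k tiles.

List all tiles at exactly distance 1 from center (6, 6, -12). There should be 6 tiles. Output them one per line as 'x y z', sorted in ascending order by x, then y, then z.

Answer: 5 6 -11
5 7 -12
6 5 -11
6 7 -13
7 5 -12
7 6 -13

Derivation:
Walk ring at distance 1 from (6, 6, -12):
Start at center + D4*1 = (5, 6, -11)
  hex 0: (5, 6, -11)
  hex 1: (6, 5, -11)
  hex 2: (7, 5, -12)
  hex 3: (7, 6, -13)
  hex 4: (6, 7, -13)
  hex 5: (5, 7, -12)
Sorted: 6 hexes.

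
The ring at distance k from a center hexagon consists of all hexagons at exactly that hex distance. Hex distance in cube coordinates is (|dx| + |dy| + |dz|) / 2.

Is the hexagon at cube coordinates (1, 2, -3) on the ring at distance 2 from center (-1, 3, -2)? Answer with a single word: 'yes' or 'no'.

Answer: yes

Derivation:
|px - cx| = |1 - (-1)| = 2
|py - cy| = |2 - 3| = 1
|pz - cz| = |-3 - (-2)| = 1
distance = (2+1+1)/2 = 4/2 = 2
radius = 2; distance == radius -> yes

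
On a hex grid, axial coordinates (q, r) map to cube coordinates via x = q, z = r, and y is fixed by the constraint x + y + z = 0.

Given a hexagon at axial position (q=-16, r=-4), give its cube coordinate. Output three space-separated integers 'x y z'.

x = q = -16
z = r = -4
y = -x - z = -(-16) - (-4) = 20

Answer: -16 20 -4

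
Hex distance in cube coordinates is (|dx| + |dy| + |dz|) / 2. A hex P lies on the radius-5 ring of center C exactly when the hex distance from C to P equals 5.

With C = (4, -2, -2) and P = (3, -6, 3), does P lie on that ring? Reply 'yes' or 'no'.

|px - cx| = |3 - 4| = 1
|py - cy| = |-6 - (-2)| = 4
|pz - cz| = |3 - (-2)| = 5
distance = (1+4+5)/2 = 10/2 = 5
radius = 5; distance == radius -> yes

Answer: yes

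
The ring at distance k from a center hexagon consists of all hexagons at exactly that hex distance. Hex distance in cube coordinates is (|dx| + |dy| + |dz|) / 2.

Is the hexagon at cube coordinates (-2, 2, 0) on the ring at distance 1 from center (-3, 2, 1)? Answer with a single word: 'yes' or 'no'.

Answer: yes

Derivation:
|px - cx| = |-2 - (-3)| = 1
|py - cy| = |2 - 2| = 0
|pz - cz| = |0 - 1| = 1
distance = (1+0+1)/2 = 2/2 = 1
radius = 1; distance == radius -> yes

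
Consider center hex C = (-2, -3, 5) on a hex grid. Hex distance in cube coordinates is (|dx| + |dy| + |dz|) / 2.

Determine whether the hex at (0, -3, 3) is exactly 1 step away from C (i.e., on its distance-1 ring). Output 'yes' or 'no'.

Answer: no

Derivation:
|px - cx| = |0 - (-2)| = 2
|py - cy| = |-3 - (-3)| = 0
|pz - cz| = |3 - 5| = 2
distance = (2+0+2)/2 = 4/2 = 2
radius = 1; distance != radius -> no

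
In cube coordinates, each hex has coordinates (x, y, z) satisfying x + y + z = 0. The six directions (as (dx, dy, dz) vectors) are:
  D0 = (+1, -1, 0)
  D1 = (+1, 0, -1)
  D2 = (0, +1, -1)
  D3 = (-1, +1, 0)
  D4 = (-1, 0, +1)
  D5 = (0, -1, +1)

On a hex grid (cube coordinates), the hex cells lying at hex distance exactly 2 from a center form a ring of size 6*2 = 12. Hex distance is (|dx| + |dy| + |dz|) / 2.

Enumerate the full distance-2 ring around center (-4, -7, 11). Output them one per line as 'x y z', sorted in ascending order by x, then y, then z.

Answer: -6 -7 13
-6 -6 12
-6 -5 11
-5 -8 13
-5 -5 10
-4 -9 13
-4 -5 9
-3 -9 12
-3 -6 9
-2 -9 11
-2 -8 10
-2 -7 9

Derivation:
Walk ring at distance 2 from (-4, -7, 11):
Start at center + D4*2 = (-6, -7, 13)
  hex 0: (-6, -7, 13)
  hex 1: (-5, -8, 13)
  hex 2: (-4, -9, 13)
  hex 3: (-3, -9, 12)
  hex 4: (-2, -9, 11)
  hex 5: (-2, -8, 10)
  hex 6: (-2, -7, 9)
  hex 7: (-3, -6, 9)
  hex 8: (-4, -5, 9)
  hex 9: (-5, -5, 10)
  hex 10: (-6, -5, 11)
  hex 11: (-6, -6, 12)
Sorted: 12 hexes.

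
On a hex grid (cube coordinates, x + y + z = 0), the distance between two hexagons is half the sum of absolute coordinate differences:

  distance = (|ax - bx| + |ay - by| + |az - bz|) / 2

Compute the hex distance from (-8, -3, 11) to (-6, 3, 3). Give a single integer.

|ax - bx| = |-8 - (-6)| = 2
|ay - by| = |-3 - 3| = 6
|az - bz| = |11 - 3| = 8
distance = (2 + 6 + 8) / 2 = 16 / 2 = 8

Answer: 8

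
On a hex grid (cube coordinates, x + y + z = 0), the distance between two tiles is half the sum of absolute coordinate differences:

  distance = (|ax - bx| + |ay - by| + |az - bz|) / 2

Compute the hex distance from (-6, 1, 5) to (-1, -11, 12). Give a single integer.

Answer: 12

Derivation:
|ax - bx| = |-6 - (-1)| = 5
|ay - by| = |1 - (-11)| = 12
|az - bz| = |5 - 12| = 7
distance = (5 + 12 + 7) / 2 = 24 / 2 = 12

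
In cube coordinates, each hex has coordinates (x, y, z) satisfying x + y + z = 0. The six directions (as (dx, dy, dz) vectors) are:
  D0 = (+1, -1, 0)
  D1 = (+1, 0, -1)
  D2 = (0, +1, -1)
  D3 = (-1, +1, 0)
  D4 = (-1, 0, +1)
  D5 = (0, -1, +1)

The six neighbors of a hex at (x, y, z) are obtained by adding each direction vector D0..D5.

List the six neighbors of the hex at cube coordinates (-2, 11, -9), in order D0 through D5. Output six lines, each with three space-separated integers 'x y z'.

Answer: -1 10 -9
-1 11 -10
-2 12 -10
-3 12 -9
-3 11 -8
-2 10 -8

Derivation:
Center: (-2, 11, -9). Add each direction:
  D0: (-2, 11, -9) + (1, -1, 0) = (-1, 10, -9)
  D1: (-2, 11, -9) + (1, 0, -1) = (-1, 11, -10)
  D2: (-2, 11, -9) + (0, 1, -1) = (-2, 12, -10)
  D3: (-2, 11, -9) + (-1, 1, 0) = (-3, 12, -9)
  D4: (-2, 11, -9) + (-1, 0, 1) = (-3, 11, -8)
  D5: (-2, 11, -9) + (0, -1, 1) = (-2, 10, -8)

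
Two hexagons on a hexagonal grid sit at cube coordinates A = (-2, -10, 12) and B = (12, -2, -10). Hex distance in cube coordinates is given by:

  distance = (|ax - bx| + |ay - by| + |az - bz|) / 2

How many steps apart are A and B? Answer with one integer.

|ax - bx| = |-2 - 12| = 14
|ay - by| = |-10 - (-2)| = 8
|az - bz| = |12 - (-10)| = 22
distance = (14 + 8 + 22) / 2 = 44 / 2 = 22

Answer: 22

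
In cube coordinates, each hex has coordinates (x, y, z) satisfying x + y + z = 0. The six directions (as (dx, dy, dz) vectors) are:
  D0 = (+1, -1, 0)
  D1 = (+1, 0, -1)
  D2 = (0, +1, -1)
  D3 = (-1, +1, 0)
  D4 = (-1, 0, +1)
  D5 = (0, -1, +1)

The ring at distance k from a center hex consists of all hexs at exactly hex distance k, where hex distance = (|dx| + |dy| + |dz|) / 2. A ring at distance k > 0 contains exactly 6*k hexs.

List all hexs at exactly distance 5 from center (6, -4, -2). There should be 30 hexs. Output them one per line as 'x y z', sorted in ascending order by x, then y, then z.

Walk ring at distance 5 from (6, -4, -2):
Start at center + D4*5 = (1, -4, 3)
  hex 0: (1, -4, 3)
  hex 1: (2, -5, 3)
  hex 2: (3, -6, 3)
  hex 3: (4, -7, 3)
  hex 4: (5, -8, 3)
  hex 5: (6, -9, 3)
  hex 6: (7, -9, 2)
  hex 7: (8, -9, 1)
  hex 8: (9, -9, 0)
  hex 9: (10, -9, -1)
  hex 10: (11, -9, -2)
  hex 11: (11, -8, -3)
  hex 12: (11, -7, -4)
  hex 13: (11, -6, -5)
  hex 14: (11, -5, -6)
  hex 15: (11, -4, -7)
  hex 16: (10, -3, -7)
  hex 17: (9, -2, -7)
  hex 18: (8, -1, -7)
  hex 19: (7, 0, -7)
  hex 20: (6, 1, -7)
  hex 21: (5, 1, -6)
  hex 22: (4, 1, -5)
  hex 23: (3, 1, -4)
  hex 24: (2, 1, -3)
  hex 25: (1, 1, -2)
  hex 26: (1, 0, -1)
  hex 27: (1, -1, 0)
  hex 28: (1, -2, 1)
  hex 29: (1, -3, 2)
Sorted: 30 hexes.

Answer: 1 -4 3
1 -3 2
1 -2 1
1 -1 0
1 0 -1
1 1 -2
2 -5 3
2 1 -3
3 -6 3
3 1 -4
4 -7 3
4 1 -5
5 -8 3
5 1 -6
6 -9 3
6 1 -7
7 -9 2
7 0 -7
8 -9 1
8 -1 -7
9 -9 0
9 -2 -7
10 -9 -1
10 -3 -7
11 -9 -2
11 -8 -3
11 -7 -4
11 -6 -5
11 -5 -6
11 -4 -7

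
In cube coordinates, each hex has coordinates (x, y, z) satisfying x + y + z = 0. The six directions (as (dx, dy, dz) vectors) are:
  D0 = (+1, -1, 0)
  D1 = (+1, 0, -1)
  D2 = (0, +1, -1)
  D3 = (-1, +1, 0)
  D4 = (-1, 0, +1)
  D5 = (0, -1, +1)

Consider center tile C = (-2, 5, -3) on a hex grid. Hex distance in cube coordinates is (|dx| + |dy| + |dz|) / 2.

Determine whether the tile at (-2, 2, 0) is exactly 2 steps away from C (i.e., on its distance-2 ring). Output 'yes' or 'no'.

Answer: no

Derivation:
|px - cx| = |-2 - (-2)| = 0
|py - cy| = |2 - 5| = 3
|pz - cz| = |0 - (-3)| = 3
distance = (0+3+3)/2 = 6/2 = 3
radius = 2; distance != radius -> no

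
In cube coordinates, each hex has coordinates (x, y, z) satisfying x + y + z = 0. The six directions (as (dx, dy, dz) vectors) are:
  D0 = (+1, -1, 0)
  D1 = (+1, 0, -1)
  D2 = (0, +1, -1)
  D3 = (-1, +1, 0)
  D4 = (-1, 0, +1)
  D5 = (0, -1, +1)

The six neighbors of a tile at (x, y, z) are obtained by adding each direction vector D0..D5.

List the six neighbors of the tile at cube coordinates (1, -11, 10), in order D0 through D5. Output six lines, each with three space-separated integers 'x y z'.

Answer: 2 -12 10
2 -11 9
1 -10 9
0 -10 10
0 -11 11
1 -12 11

Derivation:
Center: (1, -11, 10). Add each direction:
  D0: (1, -11, 10) + (1, -1, 0) = (2, -12, 10)
  D1: (1, -11, 10) + (1, 0, -1) = (2, -11, 9)
  D2: (1, -11, 10) + (0, 1, -1) = (1, -10, 9)
  D3: (1, -11, 10) + (-1, 1, 0) = (0, -10, 10)
  D4: (1, -11, 10) + (-1, 0, 1) = (0, -11, 11)
  D5: (1, -11, 10) + (0, -1, 1) = (1, -12, 11)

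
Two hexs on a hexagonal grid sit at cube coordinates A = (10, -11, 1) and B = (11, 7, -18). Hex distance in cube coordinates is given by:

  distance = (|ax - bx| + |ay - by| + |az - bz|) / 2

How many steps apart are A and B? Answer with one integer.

Answer: 19

Derivation:
|ax - bx| = |10 - 11| = 1
|ay - by| = |-11 - 7| = 18
|az - bz| = |1 - (-18)| = 19
distance = (1 + 18 + 19) / 2 = 38 / 2 = 19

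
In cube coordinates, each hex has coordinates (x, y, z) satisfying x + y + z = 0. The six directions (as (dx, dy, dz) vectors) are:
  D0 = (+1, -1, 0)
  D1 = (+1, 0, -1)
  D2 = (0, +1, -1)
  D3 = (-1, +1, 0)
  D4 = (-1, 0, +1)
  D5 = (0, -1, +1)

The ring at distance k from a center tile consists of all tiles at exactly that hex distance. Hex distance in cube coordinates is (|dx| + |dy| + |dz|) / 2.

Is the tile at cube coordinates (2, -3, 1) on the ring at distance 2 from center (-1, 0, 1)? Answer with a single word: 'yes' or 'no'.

|px - cx| = |2 - (-1)| = 3
|py - cy| = |-3 - 0| = 3
|pz - cz| = |1 - 1| = 0
distance = (3+3+0)/2 = 6/2 = 3
radius = 2; distance != radius -> no

Answer: no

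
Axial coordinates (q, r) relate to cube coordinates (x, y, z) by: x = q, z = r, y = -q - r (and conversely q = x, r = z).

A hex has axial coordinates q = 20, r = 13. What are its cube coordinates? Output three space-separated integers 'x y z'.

x = q = 20
z = r = 13
y = -x - z = -(20) - (13) = -33

Answer: 20 -33 13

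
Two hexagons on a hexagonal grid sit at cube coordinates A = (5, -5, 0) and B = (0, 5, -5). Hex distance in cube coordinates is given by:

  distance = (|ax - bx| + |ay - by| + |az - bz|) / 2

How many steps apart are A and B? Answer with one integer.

Answer: 10

Derivation:
|ax - bx| = |5 - 0| = 5
|ay - by| = |-5 - 5| = 10
|az - bz| = |0 - (-5)| = 5
distance = (5 + 10 + 5) / 2 = 20 / 2 = 10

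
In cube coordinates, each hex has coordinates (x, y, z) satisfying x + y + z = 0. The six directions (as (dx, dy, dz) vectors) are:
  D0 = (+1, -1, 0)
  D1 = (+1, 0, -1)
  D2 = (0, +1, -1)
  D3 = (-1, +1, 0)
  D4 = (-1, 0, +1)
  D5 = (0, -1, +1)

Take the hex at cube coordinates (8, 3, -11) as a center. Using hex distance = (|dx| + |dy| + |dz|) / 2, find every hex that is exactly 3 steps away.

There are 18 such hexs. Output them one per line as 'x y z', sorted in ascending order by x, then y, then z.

Answer: 5 3 -8
5 4 -9
5 5 -10
5 6 -11
6 2 -8
6 6 -12
7 1 -8
7 6 -13
8 0 -8
8 6 -14
9 0 -9
9 5 -14
10 0 -10
10 4 -14
11 0 -11
11 1 -12
11 2 -13
11 3 -14

Derivation:
Walk ring at distance 3 from (8, 3, -11):
Start at center + D4*3 = (5, 3, -8)
  hex 0: (5, 3, -8)
  hex 1: (6, 2, -8)
  hex 2: (7, 1, -8)
  hex 3: (8, 0, -8)
  hex 4: (9, 0, -9)
  hex 5: (10, 0, -10)
  hex 6: (11, 0, -11)
  hex 7: (11, 1, -12)
  hex 8: (11, 2, -13)
  hex 9: (11, 3, -14)
  hex 10: (10, 4, -14)
  hex 11: (9, 5, -14)
  hex 12: (8, 6, -14)
  hex 13: (7, 6, -13)
  hex 14: (6, 6, -12)
  hex 15: (5, 6, -11)
  hex 16: (5, 5, -10)
  hex 17: (5, 4, -9)
Sorted: 18 hexes.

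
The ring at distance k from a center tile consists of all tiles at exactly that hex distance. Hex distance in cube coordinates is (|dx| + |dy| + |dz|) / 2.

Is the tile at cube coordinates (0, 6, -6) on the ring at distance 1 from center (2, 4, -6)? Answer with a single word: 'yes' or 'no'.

Answer: no

Derivation:
|px - cx| = |0 - 2| = 2
|py - cy| = |6 - 4| = 2
|pz - cz| = |-6 - (-6)| = 0
distance = (2+2+0)/2 = 4/2 = 2
radius = 1; distance != radius -> no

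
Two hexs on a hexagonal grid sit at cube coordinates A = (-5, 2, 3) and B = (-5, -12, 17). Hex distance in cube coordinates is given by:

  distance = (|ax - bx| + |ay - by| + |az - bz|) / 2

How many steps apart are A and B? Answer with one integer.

|ax - bx| = |-5 - (-5)| = 0
|ay - by| = |2 - (-12)| = 14
|az - bz| = |3 - 17| = 14
distance = (0 + 14 + 14) / 2 = 28 / 2 = 14

Answer: 14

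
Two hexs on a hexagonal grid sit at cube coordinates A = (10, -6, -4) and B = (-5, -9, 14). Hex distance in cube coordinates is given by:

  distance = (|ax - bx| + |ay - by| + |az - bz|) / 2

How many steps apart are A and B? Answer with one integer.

Answer: 18

Derivation:
|ax - bx| = |10 - (-5)| = 15
|ay - by| = |-6 - (-9)| = 3
|az - bz| = |-4 - 14| = 18
distance = (15 + 3 + 18) / 2 = 36 / 2 = 18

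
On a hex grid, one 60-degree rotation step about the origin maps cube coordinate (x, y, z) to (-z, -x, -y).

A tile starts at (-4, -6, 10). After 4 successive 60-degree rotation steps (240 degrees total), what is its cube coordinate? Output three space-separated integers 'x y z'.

Start: (-4, -6, 10)
Step 1: (-4, -6, 10) -> (-(10), -(-4), -(-6)) = (-10, 4, 6)
Step 2: (-10, 4, 6) -> (-(6), -(-10), -(4)) = (-6, 10, -4)
Step 3: (-6, 10, -4) -> (-(-4), -(-6), -(10)) = (4, 6, -10)
Step 4: (4, 6, -10) -> (-(-10), -(4), -(6)) = (10, -4, -6)

Answer: 10 -4 -6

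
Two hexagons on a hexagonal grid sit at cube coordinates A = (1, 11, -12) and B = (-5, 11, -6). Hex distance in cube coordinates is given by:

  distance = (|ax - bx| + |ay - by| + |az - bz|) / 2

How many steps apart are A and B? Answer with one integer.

|ax - bx| = |1 - (-5)| = 6
|ay - by| = |11 - 11| = 0
|az - bz| = |-12 - (-6)| = 6
distance = (6 + 0 + 6) / 2 = 12 / 2 = 6

Answer: 6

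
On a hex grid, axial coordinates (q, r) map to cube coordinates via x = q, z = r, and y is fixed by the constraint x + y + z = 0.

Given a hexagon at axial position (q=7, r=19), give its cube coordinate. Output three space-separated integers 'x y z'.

Answer: 7 -26 19

Derivation:
x = q = 7
z = r = 19
y = -x - z = -(7) - (19) = -26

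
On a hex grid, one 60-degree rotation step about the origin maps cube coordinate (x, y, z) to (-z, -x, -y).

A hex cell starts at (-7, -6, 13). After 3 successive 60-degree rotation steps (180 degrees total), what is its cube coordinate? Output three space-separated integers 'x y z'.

Start: (-7, -6, 13)
Step 1: (-7, -6, 13) -> (-(13), -(-7), -(-6)) = (-13, 7, 6)
Step 2: (-13, 7, 6) -> (-(6), -(-13), -(7)) = (-6, 13, -7)
Step 3: (-6, 13, -7) -> (-(-7), -(-6), -(13)) = (7, 6, -13)

Answer: 7 6 -13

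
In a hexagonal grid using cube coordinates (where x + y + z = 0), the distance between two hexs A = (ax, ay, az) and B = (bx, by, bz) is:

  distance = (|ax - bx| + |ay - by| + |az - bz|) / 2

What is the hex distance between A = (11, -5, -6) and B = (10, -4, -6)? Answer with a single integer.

Answer: 1

Derivation:
|ax - bx| = |11 - 10| = 1
|ay - by| = |-5 - (-4)| = 1
|az - bz| = |-6 - (-6)| = 0
distance = (1 + 1 + 0) / 2 = 2 / 2 = 1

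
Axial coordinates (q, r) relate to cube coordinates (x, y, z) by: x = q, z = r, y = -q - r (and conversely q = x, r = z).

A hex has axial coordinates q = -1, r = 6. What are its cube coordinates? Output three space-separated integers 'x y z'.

x = q = -1
z = r = 6
y = -x - z = -(-1) - (6) = -5

Answer: -1 -5 6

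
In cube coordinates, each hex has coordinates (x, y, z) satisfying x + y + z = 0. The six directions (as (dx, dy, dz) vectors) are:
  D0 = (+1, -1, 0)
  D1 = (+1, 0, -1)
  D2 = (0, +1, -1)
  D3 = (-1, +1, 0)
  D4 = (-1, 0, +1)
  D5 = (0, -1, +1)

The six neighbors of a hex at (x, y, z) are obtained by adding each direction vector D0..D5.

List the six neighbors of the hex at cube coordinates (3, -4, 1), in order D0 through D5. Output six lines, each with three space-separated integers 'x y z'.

Answer: 4 -5 1
4 -4 0
3 -3 0
2 -3 1
2 -4 2
3 -5 2

Derivation:
Center: (3, -4, 1). Add each direction:
  D0: (3, -4, 1) + (1, -1, 0) = (4, -5, 1)
  D1: (3, -4, 1) + (1, 0, -1) = (4, -4, 0)
  D2: (3, -4, 1) + (0, 1, -1) = (3, -3, 0)
  D3: (3, -4, 1) + (-1, 1, 0) = (2, -3, 1)
  D4: (3, -4, 1) + (-1, 0, 1) = (2, -4, 2)
  D5: (3, -4, 1) + (0, -1, 1) = (3, -5, 2)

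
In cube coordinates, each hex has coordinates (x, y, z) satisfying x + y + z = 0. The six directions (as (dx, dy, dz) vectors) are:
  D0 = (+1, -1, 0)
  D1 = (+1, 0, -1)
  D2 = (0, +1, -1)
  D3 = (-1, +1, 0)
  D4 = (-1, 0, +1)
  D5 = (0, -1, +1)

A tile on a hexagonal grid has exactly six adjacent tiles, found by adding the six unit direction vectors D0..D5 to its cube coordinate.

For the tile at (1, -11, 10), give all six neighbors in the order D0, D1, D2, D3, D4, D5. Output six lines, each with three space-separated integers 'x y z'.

Answer: 2 -12 10
2 -11 9
1 -10 9
0 -10 10
0 -11 11
1 -12 11

Derivation:
Center: (1, -11, 10). Add each direction:
  D0: (1, -11, 10) + (1, -1, 0) = (2, -12, 10)
  D1: (1, -11, 10) + (1, 0, -1) = (2, -11, 9)
  D2: (1, -11, 10) + (0, 1, -1) = (1, -10, 9)
  D3: (1, -11, 10) + (-1, 1, 0) = (0, -10, 10)
  D4: (1, -11, 10) + (-1, 0, 1) = (0, -11, 11)
  D5: (1, -11, 10) + (0, -1, 1) = (1, -12, 11)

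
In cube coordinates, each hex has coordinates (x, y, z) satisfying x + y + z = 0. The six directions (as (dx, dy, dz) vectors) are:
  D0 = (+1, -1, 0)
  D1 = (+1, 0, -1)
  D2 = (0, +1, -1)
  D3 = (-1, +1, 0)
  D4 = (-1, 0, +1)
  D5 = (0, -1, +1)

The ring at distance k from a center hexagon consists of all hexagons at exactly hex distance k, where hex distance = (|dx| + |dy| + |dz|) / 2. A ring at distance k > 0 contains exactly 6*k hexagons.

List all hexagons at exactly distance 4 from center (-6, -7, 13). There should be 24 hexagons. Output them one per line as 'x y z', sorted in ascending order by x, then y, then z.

Answer: -10 -7 17
-10 -6 16
-10 -5 15
-10 -4 14
-10 -3 13
-9 -8 17
-9 -3 12
-8 -9 17
-8 -3 11
-7 -10 17
-7 -3 10
-6 -11 17
-6 -3 9
-5 -11 16
-5 -4 9
-4 -11 15
-4 -5 9
-3 -11 14
-3 -6 9
-2 -11 13
-2 -10 12
-2 -9 11
-2 -8 10
-2 -7 9

Derivation:
Walk ring at distance 4 from (-6, -7, 13):
Start at center + D4*4 = (-10, -7, 17)
  hex 0: (-10, -7, 17)
  hex 1: (-9, -8, 17)
  hex 2: (-8, -9, 17)
  hex 3: (-7, -10, 17)
  hex 4: (-6, -11, 17)
  hex 5: (-5, -11, 16)
  hex 6: (-4, -11, 15)
  hex 7: (-3, -11, 14)
  hex 8: (-2, -11, 13)
  hex 9: (-2, -10, 12)
  hex 10: (-2, -9, 11)
  hex 11: (-2, -8, 10)
  hex 12: (-2, -7, 9)
  hex 13: (-3, -6, 9)
  hex 14: (-4, -5, 9)
  hex 15: (-5, -4, 9)
  hex 16: (-6, -3, 9)
  hex 17: (-7, -3, 10)
  hex 18: (-8, -3, 11)
  hex 19: (-9, -3, 12)
  hex 20: (-10, -3, 13)
  hex 21: (-10, -4, 14)
  hex 22: (-10, -5, 15)
  hex 23: (-10, -6, 16)
Sorted: 24 hexes.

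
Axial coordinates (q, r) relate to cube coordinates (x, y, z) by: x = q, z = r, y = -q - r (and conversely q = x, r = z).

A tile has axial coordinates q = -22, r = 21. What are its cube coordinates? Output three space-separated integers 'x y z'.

x = q = -22
z = r = 21
y = -x - z = -(-22) - (21) = 1

Answer: -22 1 21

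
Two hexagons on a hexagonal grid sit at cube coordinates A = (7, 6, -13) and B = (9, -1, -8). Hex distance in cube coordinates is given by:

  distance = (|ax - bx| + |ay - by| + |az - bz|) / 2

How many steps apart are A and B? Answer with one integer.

|ax - bx| = |7 - 9| = 2
|ay - by| = |6 - (-1)| = 7
|az - bz| = |-13 - (-8)| = 5
distance = (2 + 7 + 5) / 2 = 14 / 2 = 7

Answer: 7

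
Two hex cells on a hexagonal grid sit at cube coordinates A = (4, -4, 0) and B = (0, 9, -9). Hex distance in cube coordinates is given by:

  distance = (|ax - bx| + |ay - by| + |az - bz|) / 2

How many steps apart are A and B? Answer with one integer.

Answer: 13

Derivation:
|ax - bx| = |4 - 0| = 4
|ay - by| = |-4 - 9| = 13
|az - bz| = |0 - (-9)| = 9
distance = (4 + 13 + 9) / 2 = 26 / 2 = 13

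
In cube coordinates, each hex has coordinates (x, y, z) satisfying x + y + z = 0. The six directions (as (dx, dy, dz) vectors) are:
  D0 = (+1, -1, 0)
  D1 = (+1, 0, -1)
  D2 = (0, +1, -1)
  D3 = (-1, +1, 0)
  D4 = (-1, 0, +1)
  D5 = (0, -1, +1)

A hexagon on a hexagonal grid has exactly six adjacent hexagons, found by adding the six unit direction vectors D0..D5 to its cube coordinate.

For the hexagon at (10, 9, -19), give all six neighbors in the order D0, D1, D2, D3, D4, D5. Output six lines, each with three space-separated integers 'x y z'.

Answer: 11 8 -19
11 9 -20
10 10 -20
9 10 -19
9 9 -18
10 8 -18

Derivation:
Center: (10, 9, -19). Add each direction:
  D0: (10, 9, -19) + (1, -1, 0) = (11, 8, -19)
  D1: (10, 9, -19) + (1, 0, -1) = (11, 9, -20)
  D2: (10, 9, -19) + (0, 1, -1) = (10, 10, -20)
  D3: (10, 9, -19) + (-1, 1, 0) = (9, 10, -19)
  D4: (10, 9, -19) + (-1, 0, 1) = (9, 9, -18)
  D5: (10, 9, -19) + (0, -1, 1) = (10, 8, -18)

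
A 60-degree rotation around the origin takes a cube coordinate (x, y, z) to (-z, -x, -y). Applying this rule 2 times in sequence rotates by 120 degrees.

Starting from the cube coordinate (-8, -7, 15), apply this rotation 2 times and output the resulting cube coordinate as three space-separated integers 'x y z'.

Answer: -7 15 -8

Derivation:
Start: (-8, -7, 15)
Step 1: (-8, -7, 15) -> (-(15), -(-8), -(-7)) = (-15, 8, 7)
Step 2: (-15, 8, 7) -> (-(7), -(-15), -(8)) = (-7, 15, -8)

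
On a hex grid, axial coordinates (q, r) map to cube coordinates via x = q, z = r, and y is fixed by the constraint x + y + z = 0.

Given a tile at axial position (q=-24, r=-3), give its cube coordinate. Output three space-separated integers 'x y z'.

x = q = -24
z = r = -3
y = -x - z = -(-24) - (-3) = 27

Answer: -24 27 -3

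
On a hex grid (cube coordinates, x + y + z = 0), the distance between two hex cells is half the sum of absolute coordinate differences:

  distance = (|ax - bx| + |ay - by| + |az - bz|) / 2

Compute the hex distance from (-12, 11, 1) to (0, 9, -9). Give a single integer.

|ax - bx| = |-12 - 0| = 12
|ay - by| = |11 - 9| = 2
|az - bz| = |1 - (-9)| = 10
distance = (12 + 2 + 10) / 2 = 24 / 2 = 12

Answer: 12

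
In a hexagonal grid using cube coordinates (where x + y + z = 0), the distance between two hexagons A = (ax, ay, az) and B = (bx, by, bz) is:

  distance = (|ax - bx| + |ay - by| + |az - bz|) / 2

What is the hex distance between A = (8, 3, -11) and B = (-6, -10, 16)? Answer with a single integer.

Answer: 27

Derivation:
|ax - bx| = |8 - (-6)| = 14
|ay - by| = |3 - (-10)| = 13
|az - bz| = |-11 - 16| = 27
distance = (14 + 13 + 27) / 2 = 54 / 2 = 27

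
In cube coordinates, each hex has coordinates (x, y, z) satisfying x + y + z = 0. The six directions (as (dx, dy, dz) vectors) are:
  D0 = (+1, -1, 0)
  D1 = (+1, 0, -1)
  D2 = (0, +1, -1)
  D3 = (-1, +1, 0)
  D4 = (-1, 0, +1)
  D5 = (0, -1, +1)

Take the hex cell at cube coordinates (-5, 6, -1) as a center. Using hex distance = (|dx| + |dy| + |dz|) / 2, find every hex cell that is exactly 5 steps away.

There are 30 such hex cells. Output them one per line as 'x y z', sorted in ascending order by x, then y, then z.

Answer: -10 6 4
-10 7 3
-10 8 2
-10 9 1
-10 10 0
-10 11 -1
-9 5 4
-9 11 -2
-8 4 4
-8 11 -3
-7 3 4
-7 11 -4
-6 2 4
-6 11 -5
-5 1 4
-5 11 -6
-4 1 3
-4 10 -6
-3 1 2
-3 9 -6
-2 1 1
-2 8 -6
-1 1 0
-1 7 -6
0 1 -1
0 2 -2
0 3 -3
0 4 -4
0 5 -5
0 6 -6

Derivation:
Walk ring at distance 5 from (-5, 6, -1):
Start at center + D4*5 = (-10, 6, 4)
  hex 0: (-10, 6, 4)
  hex 1: (-9, 5, 4)
  hex 2: (-8, 4, 4)
  hex 3: (-7, 3, 4)
  hex 4: (-6, 2, 4)
  hex 5: (-5, 1, 4)
  hex 6: (-4, 1, 3)
  hex 7: (-3, 1, 2)
  hex 8: (-2, 1, 1)
  hex 9: (-1, 1, 0)
  hex 10: (0, 1, -1)
  hex 11: (0, 2, -2)
  hex 12: (0, 3, -3)
  hex 13: (0, 4, -4)
  hex 14: (0, 5, -5)
  hex 15: (0, 6, -6)
  hex 16: (-1, 7, -6)
  hex 17: (-2, 8, -6)
  hex 18: (-3, 9, -6)
  hex 19: (-4, 10, -6)
  hex 20: (-5, 11, -6)
  hex 21: (-6, 11, -5)
  hex 22: (-7, 11, -4)
  hex 23: (-8, 11, -3)
  hex 24: (-9, 11, -2)
  hex 25: (-10, 11, -1)
  hex 26: (-10, 10, 0)
  hex 27: (-10, 9, 1)
  hex 28: (-10, 8, 2)
  hex 29: (-10, 7, 3)
Sorted: 30 hexes.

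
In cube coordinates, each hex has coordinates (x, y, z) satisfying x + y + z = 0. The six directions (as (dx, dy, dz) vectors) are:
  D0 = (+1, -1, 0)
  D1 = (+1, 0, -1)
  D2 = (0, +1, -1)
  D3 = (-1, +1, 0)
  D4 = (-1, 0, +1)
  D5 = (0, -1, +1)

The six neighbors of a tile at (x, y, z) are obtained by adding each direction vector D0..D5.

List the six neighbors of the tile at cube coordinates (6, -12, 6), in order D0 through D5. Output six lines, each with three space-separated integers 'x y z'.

Center: (6, -12, 6). Add each direction:
  D0: (6, -12, 6) + (1, -1, 0) = (7, -13, 6)
  D1: (6, -12, 6) + (1, 0, -1) = (7, -12, 5)
  D2: (6, -12, 6) + (0, 1, -1) = (6, -11, 5)
  D3: (6, -12, 6) + (-1, 1, 0) = (5, -11, 6)
  D4: (6, -12, 6) + (-1, 0, 1) = (5, -12, 7)
  D5: (6, -12, 6) + (0, -1, 1) = (6, -13, 7)

Answer: 7 -13 6
7 -12 5
6 -11 5
5 -11 6
5 -12 7
6 -13 7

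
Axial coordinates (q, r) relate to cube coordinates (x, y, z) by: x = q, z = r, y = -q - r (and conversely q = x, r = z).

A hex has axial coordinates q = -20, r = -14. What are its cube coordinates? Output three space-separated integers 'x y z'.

x = q = -20
z = r = -14
y = -x - z = -(-20) - (-14) = 34

Answer: -20 34 -14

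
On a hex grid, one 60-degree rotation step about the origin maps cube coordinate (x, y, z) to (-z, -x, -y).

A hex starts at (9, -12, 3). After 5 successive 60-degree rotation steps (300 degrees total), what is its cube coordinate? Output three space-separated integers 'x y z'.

Start: (9, -12, 3)
Step 1: (9, -12, 3) -> (-(3), -(9), -(-12)) = (-3, -9, 12)
Step 2: (-3, -9, 12) -> (-(12), -(-3), -(-9)) = (-12, 3, 9)
Step 3: (-12, 3, 9) -> (-(9), -(-12), -(3)) = (-9, 12, -3)
Step 4: (-9, 12, -3) -> (-(-3), -(-9), -(12)) = (3, 9, -12)
Step 5: (3, 9, -12) -> (-(-12), -(3), -(9)) = (12, -3, -9)

Answer: 12 -3 -9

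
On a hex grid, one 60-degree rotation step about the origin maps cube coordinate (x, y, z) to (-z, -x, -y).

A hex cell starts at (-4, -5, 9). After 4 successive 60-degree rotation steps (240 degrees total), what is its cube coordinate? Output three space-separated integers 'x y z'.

Start: (-4, -5, 9)
Step 1: (-4, -5, 9) -> (-(9), -(-4), -(-5)) = (-9, 4, 5)
Step 2: (-9, 4, 5) -> (-(5), -(-9), -(4)) = (-5, 9, -4)
Step 3: (-5, 9, -4) -> (-(-4), -(-5), -(9)) = (4, 5, -9)
Step 4: (4, 5, -9) -> (-(-9), -(4), -(5)) = (9, -4, -5)

Answer: 9 -4 -5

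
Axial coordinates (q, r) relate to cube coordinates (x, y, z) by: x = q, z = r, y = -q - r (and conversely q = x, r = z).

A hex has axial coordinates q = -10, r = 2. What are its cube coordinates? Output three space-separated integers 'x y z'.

x = q = -10
z = r = 2
y = -x - z = -(-10) - (2) = 8

Answer: -10 8 2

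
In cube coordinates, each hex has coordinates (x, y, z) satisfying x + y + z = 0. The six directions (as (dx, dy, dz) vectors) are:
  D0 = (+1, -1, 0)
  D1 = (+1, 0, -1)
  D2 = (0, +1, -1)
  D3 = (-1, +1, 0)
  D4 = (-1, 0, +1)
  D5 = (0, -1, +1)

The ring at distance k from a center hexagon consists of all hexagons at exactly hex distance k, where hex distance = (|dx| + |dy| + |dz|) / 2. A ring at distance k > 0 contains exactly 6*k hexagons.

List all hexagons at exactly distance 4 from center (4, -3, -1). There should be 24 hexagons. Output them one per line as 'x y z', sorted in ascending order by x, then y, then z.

Walk ring at distance 4 from (4, -3, -1):
Start at center + D4*4 = (0, -3, 3)
  hex 0: (0, -3, 3)
  hex 1: (1, -4, 3)
  hex 2: (2, -5, 3)
  hex 3: (3, -6, 3)
  hex 4: (4, -7, 3)
  hex 5: (5, -7, 2)
  hex 6: (6, -7, 1)
  hex 7: (7, -7, 0)
  hex 8: (8, -7, -1)
  hex 9: (8, -6, -2)
  hex 10: (8, -5, -3)
  hex 11: (8, -4, -4)
  hex 12: (8, -3, -5)
  hex 13: (7, -2, -5)
  hex 14: (6, -1, -5)
  hex 15: (5, 0, -5)
  hex 16: (4, 1, -5)
  hex 17: (3, 1, -4)
  hex 18: (2, 1, -3)
  hex 19: (1, 1, -2)
  hex 20: (0, 1, -1)
  hex 21: (0, 0, 0)
  hex 22: (0, -1, 1)
  hex 23: (0, -2, 2)
Sorted: 24 hexes.

Answer: 0 -3 3
0 -2 2
0 -1 1
0 0 0
0 1 -1
1 -4 3
1 1 -2
2 -5 3
2 1 -3
3 -6 3
3 1 -4
4 -7 3
4 1 -5
5 -7 2
5 0 -5
6 -7 1
6 -1 -5
7 -7 0
7 -2 -5
8 -7 -1
8 -6 -2
8 -5 -3
8 -4 -4
8 -3 -5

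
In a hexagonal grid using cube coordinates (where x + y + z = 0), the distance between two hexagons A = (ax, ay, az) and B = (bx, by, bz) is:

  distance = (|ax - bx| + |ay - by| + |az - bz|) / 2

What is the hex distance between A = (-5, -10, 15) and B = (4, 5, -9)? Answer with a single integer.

Answer: 24

Derivation:
|ax - bx| = |-5 - 4| = 9
|ay - by| = |-10 - 5| = 15
|az - bz| = |15 - (-9)| = 24
distance = (9 + 15 + 24) / 2 = 48 / 2 = 24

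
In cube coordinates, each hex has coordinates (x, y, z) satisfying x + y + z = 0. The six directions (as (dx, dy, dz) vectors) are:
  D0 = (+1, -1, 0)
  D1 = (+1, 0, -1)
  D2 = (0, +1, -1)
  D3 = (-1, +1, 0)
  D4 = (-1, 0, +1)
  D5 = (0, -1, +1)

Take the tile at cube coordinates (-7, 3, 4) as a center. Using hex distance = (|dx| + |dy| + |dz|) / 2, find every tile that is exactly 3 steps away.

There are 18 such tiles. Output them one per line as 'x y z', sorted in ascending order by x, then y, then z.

Walk ring at distance 3 from (-7, 3, 4):
Start at center + D4*3 = (-10, 3, 7)
  hex 0: (-10, 3, 7)
  hex 1: (-9, 2, 7)
  hex 2: (-8, 1, 7)
  hex 3: (-7, 0, 7)
  hex 4: (-6, 0, 6)
  hex 5: (-5, 0, 5)
  hex 6: (-4, 0, 4)
  hex 7: (-4, 1, 3)
  hex 8: (-4, 2, 2)
  hex 9: (-4, 3, 1)
  hex 10: (-5, 4, 1)
  hex 11: (-6, 5, 1)
  hex 12: (-7, 6, 1)
  hex 13: (-8, 6, 2)
  hex 14: (-9, 6, 3)
  hex 15: (-10, 6, 4)
  hex 16: (-10, 5, 5)
  hex 17: (-10, 4, 6)
Sorted: 18 hexes.

Answer: -10 3 7
-10 4 6
-10 5 5
-10 6 4
-9 2 7
-9 6 3
-8 1 7
-8 6 2
-7 0 7
-7 6 1
-6 0 6
-6 5 1
-5 0 5
-5 4 1
-4 0 4
-4 1 3
-4 2 2
-4 3 1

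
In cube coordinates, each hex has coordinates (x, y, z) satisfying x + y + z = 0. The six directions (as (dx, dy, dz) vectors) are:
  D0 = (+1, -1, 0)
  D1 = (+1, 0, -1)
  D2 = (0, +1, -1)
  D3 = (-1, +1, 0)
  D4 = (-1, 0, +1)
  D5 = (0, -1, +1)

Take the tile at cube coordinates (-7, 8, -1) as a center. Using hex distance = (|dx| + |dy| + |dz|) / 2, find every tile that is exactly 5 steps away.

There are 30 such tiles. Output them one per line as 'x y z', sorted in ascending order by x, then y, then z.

Answer: -12 8 4
-12 9 3
-12 10 2
-12 11 1
-12 12 0
-12 13 -1
-11 7 4
-11 13 -2
-10 6 4
-10 13 -3
-9 5 4
-9 13 -4
-8 4 4
-8 13 -5
-7 3 4
-7 13 -6
-6 3 3
-6 12 -6
-5 3 2
-5 11 -6
-4 3 1
-4 10 -6
-3 3 0
-3 9 -6
-2 3 -1
-2 4 -2
-2 5 -3
-2 6 -4
-2 7 -5
-2 8 -6

Derivation:
Walk ring at distance 5 from (-7, 8, -1):
Start at center + D4*5 = (-12, 8, 4)
  hex 0: (-12, 8, 4)
  hex 1: (-11, 7, 4)
  hex 2: (-10, 6, 4)
  hex 3: (-9, 5, 4)
  hex 4: (-8, 4, 4)
  hex 5: (-7, 3, 4)
  hex 6: (-6, 3, 3)
  hex 7: (-5, 3, 2)
  hex 8: (-4, 3, 1)
  hex 9: (-3, 3, 0)
  hex 10: (-2, 3, -1)
  hex 11: (-2, 4, -2)
  hex 12: (-2, 5, -3)
  hex 13: (-2, 6, -4)
  hex 14: (-2, 7, -5)
  hex 15: (-2, 8, -6)
  hex 16: (-3, 9, -6)
  hex 17: (-4, 10, -6)
  hex 18: (-5, 11, -6)
  hex 19: (-6, 12, -6)
  hex 20: (-7, 13, -6)
  hex 21: (-8, 13, -5)
  hex 22: (-9, 13, -4)
  hex 23: (-10, 13, -3)
  hex 24: (-11, 13, -2)
  hex 25: (-12, 13, -1)
  hex 26: (-12, 12, 0)
  hex 27: (-12, 11, 1)
  hex 28: (-12, 10, 2)
  hex 29: (-12, 9, 3)
Sorted: 30 hexes.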